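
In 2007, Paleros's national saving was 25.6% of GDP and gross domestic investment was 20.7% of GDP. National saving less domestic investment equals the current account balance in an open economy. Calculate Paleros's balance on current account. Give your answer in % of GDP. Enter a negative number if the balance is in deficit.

4.9

CA = S - I = 25.6 - 20.7 = 4.9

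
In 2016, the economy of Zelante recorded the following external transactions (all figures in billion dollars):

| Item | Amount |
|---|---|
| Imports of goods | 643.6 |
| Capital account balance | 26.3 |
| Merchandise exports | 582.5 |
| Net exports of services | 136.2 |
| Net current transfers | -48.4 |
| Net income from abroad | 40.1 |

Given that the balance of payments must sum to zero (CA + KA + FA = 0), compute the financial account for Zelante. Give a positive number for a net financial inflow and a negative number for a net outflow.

-93.1

Goods balance = 582.5 - 643.6 = -61.1
Services balance = 136.2
Trade balance (goods + services) = -61.1 + 136.2 = 75.1
Net primary income = 40.1
Net secondary income = -48.4
Current account = 75.1 + 40.1 + (-48.4) = 66.8
Financial account = -(66.8 + 26.3) = -93.1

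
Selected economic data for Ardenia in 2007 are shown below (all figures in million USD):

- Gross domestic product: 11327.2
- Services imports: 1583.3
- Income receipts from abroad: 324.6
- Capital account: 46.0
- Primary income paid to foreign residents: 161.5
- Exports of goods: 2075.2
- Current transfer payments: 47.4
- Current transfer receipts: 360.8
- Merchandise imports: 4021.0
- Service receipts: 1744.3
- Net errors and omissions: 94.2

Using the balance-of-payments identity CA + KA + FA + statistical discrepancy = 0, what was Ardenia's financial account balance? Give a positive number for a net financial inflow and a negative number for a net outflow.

1168.1

Goods balance = 2075.2 - 4021.0 = -1945.8
Services balance = 1744.3 - 1583.3 = 161.0
Trade balance (goods + services) = -1945.8 + 161.0 = -1784.8
Net primary income = 324.6 - 161.5 = 163.1
Net secondary income = 360.8 - 47.4 = 313.4
Current account = -1784.8 + 163.1 + 313.4 = -1308.3
Financial account = -(-1308.3 + 46.0 + 94.2) = 1168.1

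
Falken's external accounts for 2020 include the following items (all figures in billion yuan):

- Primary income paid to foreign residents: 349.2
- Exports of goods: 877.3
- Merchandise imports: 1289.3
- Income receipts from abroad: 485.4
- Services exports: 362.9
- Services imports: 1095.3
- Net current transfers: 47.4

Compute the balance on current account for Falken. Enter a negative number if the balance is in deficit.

-960.8

Goods balance = 877.3 - 1289.3 = -412.0
Services balance = 362.9 - 1095.3 = -732.4
Trade balance (goods + services) = -412.0 + (-732.4) = -1144.4
Net primary income = 485.4 - 349.2 = 136.2
Net secondary income = 47.4
Current account = -1144.4 + 136.2 + 47.4 = -960.8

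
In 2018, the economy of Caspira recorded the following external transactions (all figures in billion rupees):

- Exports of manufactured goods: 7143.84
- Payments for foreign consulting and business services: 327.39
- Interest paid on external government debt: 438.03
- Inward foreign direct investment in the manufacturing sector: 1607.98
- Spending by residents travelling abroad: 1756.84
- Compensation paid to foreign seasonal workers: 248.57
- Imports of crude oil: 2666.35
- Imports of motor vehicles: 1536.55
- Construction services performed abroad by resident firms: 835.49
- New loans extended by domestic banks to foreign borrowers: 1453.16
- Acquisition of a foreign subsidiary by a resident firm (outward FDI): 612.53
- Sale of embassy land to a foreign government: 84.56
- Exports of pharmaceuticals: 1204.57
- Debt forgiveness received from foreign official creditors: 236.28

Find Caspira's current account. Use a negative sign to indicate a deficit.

2210.17

Goods: -1536.55 + 1204.57 - 2666.35 + 7143.84 = 4145.51
Services: 835.49 - 1756.84 - 327.39 = -1248.74
Primary income: -438.03 - 248.57 = -686.60
Current account = 4145.51 + (-1248.74) + (-686.60) = 2210.17
(Excluded from the current account — financial account: inward foreign direct investment in the manufacturing sector 1607.98, new loans extended by domestic banks to foreign borrowers 1453.16, acquisition of a foreign subsidiary by a resident firm (outward FDI) 612.53; capital account: sale of embassy land to a foreign government 84.56, debt forgiveness received from foreign official creditors 236.28.)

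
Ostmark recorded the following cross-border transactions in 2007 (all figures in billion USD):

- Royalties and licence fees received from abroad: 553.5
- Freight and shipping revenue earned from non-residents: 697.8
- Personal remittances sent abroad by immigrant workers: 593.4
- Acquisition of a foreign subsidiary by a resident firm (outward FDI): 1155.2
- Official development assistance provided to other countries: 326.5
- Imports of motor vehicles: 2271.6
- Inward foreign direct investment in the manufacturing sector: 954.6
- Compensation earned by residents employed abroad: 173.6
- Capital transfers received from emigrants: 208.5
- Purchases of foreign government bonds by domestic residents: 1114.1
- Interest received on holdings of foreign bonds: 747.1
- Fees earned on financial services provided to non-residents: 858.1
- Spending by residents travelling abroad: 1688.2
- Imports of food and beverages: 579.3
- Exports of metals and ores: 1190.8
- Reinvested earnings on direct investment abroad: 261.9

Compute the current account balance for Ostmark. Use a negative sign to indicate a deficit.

-976.2

Goods: -579.3 + 1190.8 - 2271.6 = -1660.1
Services: 697.8 + 858.1 - 1688.2 + 553.5 = 421.2
Primary income: 747.1 + 173.6 + 261.9 = 1182.6
Secondary income: -326.5 - 593.4 = -919.9
Current account = (-1660.1) + 421.2 + 1182.6 + (-919.9) = -976.2
(Excluded from the current account — financial account: acquisition of a foreign subsidiary by a resident firm (outward FDI) 1155.2, inward foreign direct investment in the manufacturing sector 954.6, purchases of foreign government bonds by domestic residents 1114.1; capital account: capital transfers received from emigrants 208.5.)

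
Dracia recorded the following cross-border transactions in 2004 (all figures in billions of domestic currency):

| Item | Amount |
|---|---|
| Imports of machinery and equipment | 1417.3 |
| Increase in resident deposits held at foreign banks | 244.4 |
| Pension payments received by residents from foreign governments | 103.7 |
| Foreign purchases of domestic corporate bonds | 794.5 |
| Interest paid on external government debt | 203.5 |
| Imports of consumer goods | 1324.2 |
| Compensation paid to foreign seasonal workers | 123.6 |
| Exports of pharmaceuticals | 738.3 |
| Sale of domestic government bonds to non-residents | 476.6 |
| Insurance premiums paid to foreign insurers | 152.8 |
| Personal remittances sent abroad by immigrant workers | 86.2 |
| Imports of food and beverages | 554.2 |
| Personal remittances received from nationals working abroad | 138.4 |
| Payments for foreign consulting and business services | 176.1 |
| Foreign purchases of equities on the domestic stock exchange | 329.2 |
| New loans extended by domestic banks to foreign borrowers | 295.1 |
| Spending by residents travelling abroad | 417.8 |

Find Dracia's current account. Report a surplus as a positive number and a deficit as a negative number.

Goods: -554.2 - 1417.3 + 738.3 - 1324.2 = -2557.4
Services: -176.1 - 417.8 - 152.8 = -746.7
Primary income: -203.5 - 123.6 = -327.1
Secondary income: 138.4 - 86.2 + 103.7 = 155.9
Current account = (-2557.4) + (-746.7) + (-327.1) + 155.9 = -3475.3
(Excluded from the current account — financial account: increase in resident deposits held at foreign banks 244.4, foreign purchases of domestic corporate bonds 794.5, sale of domestic government bonds to non-residents 476.6, foreign purchases of equities on the domestic stock exchange 329.2, new loans extended by domestic banks to foreign borrowers 295.1.)

-3475.3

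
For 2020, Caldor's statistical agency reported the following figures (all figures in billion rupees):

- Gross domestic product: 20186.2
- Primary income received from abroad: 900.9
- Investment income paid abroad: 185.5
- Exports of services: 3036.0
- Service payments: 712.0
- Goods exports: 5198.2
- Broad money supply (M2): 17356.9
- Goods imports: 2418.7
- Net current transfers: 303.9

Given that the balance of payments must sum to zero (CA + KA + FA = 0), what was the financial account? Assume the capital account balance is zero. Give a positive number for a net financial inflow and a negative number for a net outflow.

-6122.8

Goods balance = 5198.2 - 2418.7 = 2779.5
Services balance = 3036.0 - 712.0 = 2324.0
Trade balance (goods + services) = 2779.5 + 2324.0 = 5103.5
Net primary income = 900.9 - 185.5 = 715.4
Net secondary income = 303.9
Current account = 5103.5 + 715.4 + 303.9 = 6122.8
Financial account = -(6122.8) = -6122.8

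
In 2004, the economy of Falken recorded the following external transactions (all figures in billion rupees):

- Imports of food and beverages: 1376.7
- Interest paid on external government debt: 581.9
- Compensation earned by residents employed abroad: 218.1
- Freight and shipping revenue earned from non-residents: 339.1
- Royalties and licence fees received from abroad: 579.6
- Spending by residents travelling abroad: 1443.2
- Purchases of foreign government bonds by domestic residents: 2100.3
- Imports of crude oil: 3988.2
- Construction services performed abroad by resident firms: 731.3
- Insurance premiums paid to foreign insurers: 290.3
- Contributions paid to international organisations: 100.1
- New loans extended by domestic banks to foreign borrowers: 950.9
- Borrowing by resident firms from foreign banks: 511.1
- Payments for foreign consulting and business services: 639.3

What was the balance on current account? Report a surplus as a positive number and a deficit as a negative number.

-6551.6

Goods: -3988.2 - 1376.7 = -5364.9
Services: -639.3 - 1443.2 + 731.3 + 579.6 + 339.1 - 290.3 = -722.8
Primary income: 218.1 - 581.9 = -363.8
Secondary income: -100.1
Current account = (-5364.9) + (-722.8) + (-363.8) + (-100.1) = -6551.6
(Excluded from the current account — financial account: purchases of foreign government bonds by domestic residents 2100.3, new loans extended by domestic banks to foreign borrowers 950.9, borrowing by resident firms from foreign banks 511.1.)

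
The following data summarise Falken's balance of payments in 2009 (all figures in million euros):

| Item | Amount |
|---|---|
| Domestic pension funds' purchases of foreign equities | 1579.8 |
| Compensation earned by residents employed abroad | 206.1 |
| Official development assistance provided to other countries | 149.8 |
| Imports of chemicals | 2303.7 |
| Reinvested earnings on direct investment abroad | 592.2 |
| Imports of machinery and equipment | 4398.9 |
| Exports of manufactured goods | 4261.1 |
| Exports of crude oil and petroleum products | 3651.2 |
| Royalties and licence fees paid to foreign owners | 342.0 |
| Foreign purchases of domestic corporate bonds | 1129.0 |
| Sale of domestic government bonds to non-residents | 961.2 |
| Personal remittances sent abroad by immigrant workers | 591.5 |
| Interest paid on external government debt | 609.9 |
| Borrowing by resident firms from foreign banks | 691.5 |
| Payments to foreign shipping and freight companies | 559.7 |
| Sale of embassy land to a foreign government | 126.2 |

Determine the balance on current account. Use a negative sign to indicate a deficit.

Goods: 3651.2 + 4261.1 - 4398.9 - 2303.7 = 1209.7
Services: -342.0 - 559.7 = -901.7
Primary income: 206.1 - 609.9 + 592.2 = 188.4
Secondary income: -591.5 - 149.8 = -741.3
Current account = 1209.7 + (-901.7) + 188.4 + (-741.3) = -244.9
(Excluded from the current account — financial account: domestic pension funds' purchases of foreign equities 1579.8, foreign purchases of domestic corporate bonds 1129.0, sale of domestic government bonds to non-residents 961.2, borrowing by resident firms from foreign banks 691.5; capital account: sale of embassy land to a foreign government 126.2.)

-244.9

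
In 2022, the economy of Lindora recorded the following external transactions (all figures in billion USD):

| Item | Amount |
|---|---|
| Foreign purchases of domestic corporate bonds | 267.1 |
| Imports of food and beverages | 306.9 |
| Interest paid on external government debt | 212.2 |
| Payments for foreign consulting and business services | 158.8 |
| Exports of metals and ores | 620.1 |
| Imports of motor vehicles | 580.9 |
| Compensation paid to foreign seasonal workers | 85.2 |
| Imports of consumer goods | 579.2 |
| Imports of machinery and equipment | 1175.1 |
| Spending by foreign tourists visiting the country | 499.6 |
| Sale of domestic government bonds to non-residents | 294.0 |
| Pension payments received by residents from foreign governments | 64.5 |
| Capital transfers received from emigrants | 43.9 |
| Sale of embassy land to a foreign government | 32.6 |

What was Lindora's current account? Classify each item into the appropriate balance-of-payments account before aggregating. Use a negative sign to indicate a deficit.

-1914.1

Goods: -579.2 - 1175.1 + 620.1 - 306.9 - 580.9 = -2022.0
Services: 499.6 - 158.8 = 340.8
Primary income: -212.2 - 85.2 = -297.4
Secondary income: 64.5
Current account = (-2022.0) + 340.8 + (-297.4) + 64.5 = -1914.1
(Excluded from the current account — financial account: foreign purchases of domestic corporate bonds 267.1, sale of domestic government bonds to non-residents 294.0; capital account: capital transfers received from emigrants 43.9, sale of embassy land to a foreign government 32.6.)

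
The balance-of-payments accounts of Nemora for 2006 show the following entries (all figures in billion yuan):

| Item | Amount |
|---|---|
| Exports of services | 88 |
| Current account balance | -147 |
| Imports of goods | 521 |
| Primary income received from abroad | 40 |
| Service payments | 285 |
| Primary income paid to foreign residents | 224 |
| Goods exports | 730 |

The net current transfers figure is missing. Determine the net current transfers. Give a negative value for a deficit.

25

Current account = goods balance + services balance + net primary income + net secondary income
Sum of the known components = -172
Net current transfers = CA - (known components) = -147 - (-172) = 25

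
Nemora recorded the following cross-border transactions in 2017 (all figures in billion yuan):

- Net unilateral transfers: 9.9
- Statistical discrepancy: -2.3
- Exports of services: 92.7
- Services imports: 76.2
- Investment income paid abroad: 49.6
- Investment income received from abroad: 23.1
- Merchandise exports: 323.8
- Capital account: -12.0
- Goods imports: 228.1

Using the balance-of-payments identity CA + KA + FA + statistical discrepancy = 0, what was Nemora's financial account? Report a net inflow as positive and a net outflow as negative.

-81.3

Goods balance = 323.8 - 228.1 = 95.7
Services balance = 92.7 - 76.2 = 16.5
Trade balance (goods + services) = 95.7 + 16.5 = 112.2
Net primary income = 23.1 - 49.6 = -26.5
Net secondary income = 9.9
Current account = 112.2 + (-26.5) + 9.9 = 95.6
Financial account = -(95.6 + (-12.0) + (-2.3)) = -81.3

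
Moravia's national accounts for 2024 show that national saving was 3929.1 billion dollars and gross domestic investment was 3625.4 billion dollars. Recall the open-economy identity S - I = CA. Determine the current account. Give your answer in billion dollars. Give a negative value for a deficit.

S - I = CA (net lending to the rest of the world).
CA = S - I = 3929.1 - 3625.4 = 303.7

303.7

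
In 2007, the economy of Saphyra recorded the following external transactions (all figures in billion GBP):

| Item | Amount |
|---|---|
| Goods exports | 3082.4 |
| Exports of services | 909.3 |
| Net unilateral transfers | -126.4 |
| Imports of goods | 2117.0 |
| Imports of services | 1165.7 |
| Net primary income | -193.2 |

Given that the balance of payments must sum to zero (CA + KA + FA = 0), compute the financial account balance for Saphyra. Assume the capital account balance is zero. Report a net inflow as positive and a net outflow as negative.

Goods balance = 3082.4 - 2117.0 = 965.4
Services balance = 909.3 - 1165.7 = -256.4
Trade balance (goods + services) = 965.4 + (-256.4) = 709.0
Net primary income = -193.2
Net secondary income = -126.4
Current account = 709.0 + (-193.2) + (-126.4) = 389.4
Financial account = -(389.4) = -389.4

-389.4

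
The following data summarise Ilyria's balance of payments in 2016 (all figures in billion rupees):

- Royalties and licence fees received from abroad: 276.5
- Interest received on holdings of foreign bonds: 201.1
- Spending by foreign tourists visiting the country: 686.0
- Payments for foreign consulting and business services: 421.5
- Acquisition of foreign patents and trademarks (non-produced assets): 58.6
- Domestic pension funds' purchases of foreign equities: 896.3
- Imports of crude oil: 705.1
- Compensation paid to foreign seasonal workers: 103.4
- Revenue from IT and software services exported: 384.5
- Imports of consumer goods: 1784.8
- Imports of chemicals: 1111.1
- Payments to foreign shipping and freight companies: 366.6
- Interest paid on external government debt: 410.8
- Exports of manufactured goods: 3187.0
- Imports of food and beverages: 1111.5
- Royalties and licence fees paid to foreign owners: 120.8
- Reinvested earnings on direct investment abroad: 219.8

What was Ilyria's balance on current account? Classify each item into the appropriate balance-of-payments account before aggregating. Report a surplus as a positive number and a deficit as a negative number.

-1180.7

Goods: -1784.8 + 3187.0 - 705.1 - 1111.5 - 1111.1 = -1525.5
Services: -421.5 + 276.5 - 366.6 - 120.8 + 686.0 + 384.5 = 438.1
Primary income: 219.8 - 103.4 - 410.8 + 201.1 = -93.3
Current account = (-1525.5) + 438.1 + (-93.3) = -1180.7
(Excluded from the current account — capital account: acquisition of foreign patents and trademarks (non-produced assets) 58.6; financial account: domestic pension funds' purchases of foreign equities 896.3.)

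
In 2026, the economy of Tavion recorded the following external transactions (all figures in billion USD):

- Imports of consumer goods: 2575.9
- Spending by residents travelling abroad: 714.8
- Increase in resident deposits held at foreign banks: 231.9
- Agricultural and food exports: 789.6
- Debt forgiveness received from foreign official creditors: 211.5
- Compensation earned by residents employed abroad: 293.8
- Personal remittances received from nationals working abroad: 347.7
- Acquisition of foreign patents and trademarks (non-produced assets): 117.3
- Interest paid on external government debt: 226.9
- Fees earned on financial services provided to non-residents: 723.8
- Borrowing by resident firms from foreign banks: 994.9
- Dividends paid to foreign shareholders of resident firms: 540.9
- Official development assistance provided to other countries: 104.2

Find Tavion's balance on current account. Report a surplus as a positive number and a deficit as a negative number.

Goods: 789.6 - 2575.9 = -1786.3
Services: -714.8 + 723.8 = 9.0
Primary income: -540.9 - 226.9 + 293.8 = -474.0
Secondary income: -104.2 + 347.7 = 243.5
Current account = (-1786.3) + 9.0 + (-474.0) + 243.5 = -2007.8
(Excluded from the current account — financial account: increase in resident deposits held at foreign banks 231.9, borrowing by resident firms from foreign banks 994.9; capital account: debt forgiveness received from foreign official creditors 211.5, acquisition of foreign patents and trademarks (non-produced assets) 117.3.)

-2007.8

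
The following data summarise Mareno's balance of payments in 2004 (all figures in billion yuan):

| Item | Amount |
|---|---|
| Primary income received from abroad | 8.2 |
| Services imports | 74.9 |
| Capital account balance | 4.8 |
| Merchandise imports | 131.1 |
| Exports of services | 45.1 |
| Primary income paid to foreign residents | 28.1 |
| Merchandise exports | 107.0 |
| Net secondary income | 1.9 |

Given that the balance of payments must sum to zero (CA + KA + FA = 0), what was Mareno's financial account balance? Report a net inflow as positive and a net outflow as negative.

Goods balance = 107.0 - 131.1 = -24.1
Services balance = 45.1 - 74.9 = -29.8
Trade balance (goods + services) = -24.1 + (-29.8) = -53.9
Net primary income = 8.2 - 28.1 = -19.9
Net secondary income = 1.9
Current account = -53.9 + (-19.9) + 1.9 = -71.9
Financial account = -(-71.9 + 4.8) = 67.1

67.1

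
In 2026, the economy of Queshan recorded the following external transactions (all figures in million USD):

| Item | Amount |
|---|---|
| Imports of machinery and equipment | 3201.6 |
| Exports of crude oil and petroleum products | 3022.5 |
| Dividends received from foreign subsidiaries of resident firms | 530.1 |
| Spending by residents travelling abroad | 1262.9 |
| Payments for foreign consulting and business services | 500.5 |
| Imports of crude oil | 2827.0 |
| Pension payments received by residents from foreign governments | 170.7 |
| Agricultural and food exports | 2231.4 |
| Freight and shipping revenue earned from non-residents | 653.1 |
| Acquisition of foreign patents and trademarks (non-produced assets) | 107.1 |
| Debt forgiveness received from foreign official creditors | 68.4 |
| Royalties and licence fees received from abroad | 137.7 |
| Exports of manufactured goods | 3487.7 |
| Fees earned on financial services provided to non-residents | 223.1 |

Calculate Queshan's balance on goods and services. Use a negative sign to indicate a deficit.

Goods: 3487.7 + 2231.4 - 3201.6 + 3022.5 - 2827.0 = 2713.0
Services: 653.1 - 500.5 + 137.7 + 223.1 - 1262.9 = -749.5
Trade balance = 2713.0 + (-749.5) = 1963.5
(Excluded from the trade balance — primary income: dividends received from foreign subsidiaries of resident firms 530.1; secondary income: pension payments received by residents from foreign governments 170.7; capital account: acquisition of foreign patents and trademarks (non-produced assets) 107.1, debt forgiveness received from foreign official creditors 68.4.)

1963.5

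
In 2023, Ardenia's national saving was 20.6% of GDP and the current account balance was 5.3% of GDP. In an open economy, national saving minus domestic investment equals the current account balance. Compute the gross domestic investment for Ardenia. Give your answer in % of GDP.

S - I = CA (net lending to the rest of the world).
I = S - CA = 20.6 - 5.3 = 15.3

15.3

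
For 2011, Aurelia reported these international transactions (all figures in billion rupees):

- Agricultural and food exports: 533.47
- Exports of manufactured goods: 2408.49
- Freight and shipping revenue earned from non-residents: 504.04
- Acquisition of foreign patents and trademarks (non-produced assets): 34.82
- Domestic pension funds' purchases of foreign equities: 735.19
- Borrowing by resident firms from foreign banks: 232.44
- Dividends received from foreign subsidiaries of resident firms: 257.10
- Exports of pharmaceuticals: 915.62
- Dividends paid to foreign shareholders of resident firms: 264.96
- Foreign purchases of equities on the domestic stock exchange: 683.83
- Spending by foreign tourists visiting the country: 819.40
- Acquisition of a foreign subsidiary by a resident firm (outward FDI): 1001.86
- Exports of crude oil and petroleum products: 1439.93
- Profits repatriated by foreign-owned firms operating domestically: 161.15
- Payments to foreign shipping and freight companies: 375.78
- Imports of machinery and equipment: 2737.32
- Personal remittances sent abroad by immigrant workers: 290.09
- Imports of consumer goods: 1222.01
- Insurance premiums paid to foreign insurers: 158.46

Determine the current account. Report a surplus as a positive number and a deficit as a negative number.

1668.28

Goods: 915.62 + 2408.49 + 533.47 + 1439.93 - 2737.32 - 1222.01 = 1338.18
Services: 819.40 + 504.04 - 375.78 - 158.46 = 789.20
Primary income: -264.96 - 161.15 + 257.10 = -169.01
Secondary income: -290.09
Current account = 1338.18 + 789.20 + (-169.01) + (-290.09) = 1668.28
(Excluded from the current account — capital account: acquisition of foreign patents and trademarks (non-produced assets) 34.82; financial account: domestic pension funds' purchases of foreign equities 735.19, borrowing by resident firms from foreign banks 232.44, foreign purchases of equities on the domestic stock exchange 683.83, acquisition of a foreign subsidiary by a resident firm (outward FDI) 1001.86.)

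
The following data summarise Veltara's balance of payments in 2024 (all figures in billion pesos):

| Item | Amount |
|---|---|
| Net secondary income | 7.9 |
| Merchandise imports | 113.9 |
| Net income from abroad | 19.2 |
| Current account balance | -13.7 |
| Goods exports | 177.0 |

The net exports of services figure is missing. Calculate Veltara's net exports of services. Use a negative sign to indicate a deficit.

-103.9

Current account = goods balance + services balance + net primary income + net secondary income
Sum of the known components = 90.2
Net exports of services = CA - (known components) = -13.7 - 90.2 = -103.9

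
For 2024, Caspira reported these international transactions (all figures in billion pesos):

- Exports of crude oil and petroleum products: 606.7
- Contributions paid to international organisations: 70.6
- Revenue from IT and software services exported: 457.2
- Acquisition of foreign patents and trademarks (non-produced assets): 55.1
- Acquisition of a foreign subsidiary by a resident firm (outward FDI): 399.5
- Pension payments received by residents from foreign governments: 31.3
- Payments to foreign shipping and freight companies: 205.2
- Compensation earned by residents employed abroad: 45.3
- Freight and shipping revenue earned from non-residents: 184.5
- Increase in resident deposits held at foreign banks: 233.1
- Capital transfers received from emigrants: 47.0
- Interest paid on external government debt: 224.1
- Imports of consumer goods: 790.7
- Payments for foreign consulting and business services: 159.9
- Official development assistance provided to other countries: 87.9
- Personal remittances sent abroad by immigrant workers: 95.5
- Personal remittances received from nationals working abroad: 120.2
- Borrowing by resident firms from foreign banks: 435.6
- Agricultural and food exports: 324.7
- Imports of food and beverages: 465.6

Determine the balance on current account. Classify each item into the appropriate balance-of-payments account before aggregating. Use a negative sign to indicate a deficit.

-329.6

Goods: 606.7 + 324.7 - 465.6 - 790.7 = -324.9
Services: -159.9 - 205.2 + 457.2 + 184.5 = 276.6
Primary income: 45.3 - 224.1 = -178.8
Secondary income: -87.9 + 120.2 - 95.5 - 70.6 + 31.3 = -102.5
Current account = (-324.9) + 276.6 + (-178.8) + (-102.5) = -329.6
(Excluded from the current account — capital account: acquisition of foreign patents and trademarks (non-produced assets) 55.1, capital transfers received from emigrants 47.0; financial account: acquisition of a foreign subsidiary by a resident firm (outward FDI) 399.5, increase in resident deposits held at foreign banks 233.1, borrowing by resident firms from foreign banks 435.6.)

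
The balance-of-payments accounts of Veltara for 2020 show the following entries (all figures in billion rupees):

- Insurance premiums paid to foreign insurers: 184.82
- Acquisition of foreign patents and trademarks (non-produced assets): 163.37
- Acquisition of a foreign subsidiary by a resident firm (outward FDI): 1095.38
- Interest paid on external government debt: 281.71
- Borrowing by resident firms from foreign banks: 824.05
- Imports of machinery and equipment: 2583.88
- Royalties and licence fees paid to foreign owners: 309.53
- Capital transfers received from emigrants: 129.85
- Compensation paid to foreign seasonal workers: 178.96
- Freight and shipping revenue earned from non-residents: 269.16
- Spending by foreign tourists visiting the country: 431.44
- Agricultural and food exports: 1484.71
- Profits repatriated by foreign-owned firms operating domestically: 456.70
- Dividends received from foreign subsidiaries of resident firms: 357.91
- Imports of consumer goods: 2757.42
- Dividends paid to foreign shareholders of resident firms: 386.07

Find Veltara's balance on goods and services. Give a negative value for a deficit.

Goods: -2583.88 - 2757.42 + 1484.71 = -3856.59
Services: 269.16 - 184.82 - 309.53 + 431.44 = 206.25
Trade balance = -3856.59 + 206.25 = -3650.34
(Excluded from the trade balance — capital account: acquisition of foreign patents and trademarks (non-produced assets) 163.37, capital transfers received from emigrants 129.85; financial account: acquisition of a foreign subsidiary by a resident firm (outward FDI) 1095.38, borrowing by resident firms from foreign banks 824.05; primary income: interest paid on external government debt 281.71, compensation paid to foreign seasonal workers 178.96, profits repatriated by foreign-owned firms operating domestically 456.70, dividends received from foreign subsidiaries of resident firms 357.91, dividends paid to foreign shareholders of resident firms 386.07.)

-3650.34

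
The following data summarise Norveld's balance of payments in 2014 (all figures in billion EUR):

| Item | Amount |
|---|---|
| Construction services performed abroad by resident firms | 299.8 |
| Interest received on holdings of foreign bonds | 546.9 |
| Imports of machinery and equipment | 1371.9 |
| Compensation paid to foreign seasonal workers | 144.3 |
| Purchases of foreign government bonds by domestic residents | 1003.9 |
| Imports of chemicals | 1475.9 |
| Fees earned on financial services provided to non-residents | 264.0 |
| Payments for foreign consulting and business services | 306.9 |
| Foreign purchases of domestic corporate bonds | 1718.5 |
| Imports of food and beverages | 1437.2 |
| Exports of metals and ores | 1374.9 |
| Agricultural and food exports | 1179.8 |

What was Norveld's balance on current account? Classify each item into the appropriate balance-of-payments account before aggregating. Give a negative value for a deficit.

-1070.8

Goods: -1437.2 - 1475.9 + 1179.8 + 1374.9 - 1371.9 = -1730.3
Services: -306.9 + 264.0 + 299.8 = 256.9
Primary income: 546.9 - 144.3 = 402.6
Current account = (-1730.3) + 256.9 + 402.6 = -1070.8
(Excluded from the current account — financial account: purchases of foreign government bonds by domestic residents 1003.9, foreign purchases of domestic corporate bonds 1718.5.)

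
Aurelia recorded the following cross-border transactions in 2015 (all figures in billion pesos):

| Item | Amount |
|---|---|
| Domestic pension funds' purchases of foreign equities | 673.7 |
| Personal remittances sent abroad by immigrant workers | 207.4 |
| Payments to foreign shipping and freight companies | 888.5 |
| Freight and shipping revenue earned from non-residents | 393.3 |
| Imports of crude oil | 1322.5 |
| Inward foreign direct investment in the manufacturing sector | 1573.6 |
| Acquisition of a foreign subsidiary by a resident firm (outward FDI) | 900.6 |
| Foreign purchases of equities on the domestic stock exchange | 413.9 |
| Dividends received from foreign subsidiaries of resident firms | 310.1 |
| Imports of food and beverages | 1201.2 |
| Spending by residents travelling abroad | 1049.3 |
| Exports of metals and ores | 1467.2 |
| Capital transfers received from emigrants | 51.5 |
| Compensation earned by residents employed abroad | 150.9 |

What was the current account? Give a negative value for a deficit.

-2347.4

Goods: 1467.2 - 1201.2 - 1322.5 = -1056.5
Services: -888.5 - 1049.3 + 393.3 = -1544.5
Primary income: 310.1 + 150.9 = 461.0
Secondary income: -207.4
Current account = (-1056.5) + (-1544.5) + 461.0 + (-207.4) = -2347.4
(Excluded from the current account — financial account: domestic pension funds' purchases of foreign equities 673.7, inward foreign direct investment in the manufacturing sector 1573.6, acquisition of a foreign subsidiary by a resident firm (outward FDI) 900.6, foreign purchases of equities on the domestic stock exchange 413.9; capital account: capital transfers received from emigrants 51.5.)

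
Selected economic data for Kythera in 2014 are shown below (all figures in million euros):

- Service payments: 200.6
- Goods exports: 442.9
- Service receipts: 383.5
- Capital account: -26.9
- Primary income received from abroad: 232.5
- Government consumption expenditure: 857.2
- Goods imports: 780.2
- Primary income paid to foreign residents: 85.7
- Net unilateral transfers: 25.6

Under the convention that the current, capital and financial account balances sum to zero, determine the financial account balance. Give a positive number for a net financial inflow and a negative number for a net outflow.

8.9

Goods balance = 442.9 - 780.2 = -337.3
Services balance = 383.5 - 200.6 = 182.9
Trade balance (goods + services) = -337.3 + 182.9 = -154.4
Net primary income = 232.5 - 85.7 = 146.8
Net secondary income = 25.6
Current account = -154.4 + 146.8 + 25.6 = 18.0
Financial account = -(18.0 + (-26.9)) = 8.9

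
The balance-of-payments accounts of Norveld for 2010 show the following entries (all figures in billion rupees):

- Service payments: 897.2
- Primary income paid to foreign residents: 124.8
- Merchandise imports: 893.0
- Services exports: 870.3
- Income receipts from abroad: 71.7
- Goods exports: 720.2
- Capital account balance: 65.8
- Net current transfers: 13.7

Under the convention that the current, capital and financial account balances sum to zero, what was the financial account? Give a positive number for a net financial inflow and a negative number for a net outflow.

173.3

Goods balance = 720.2 - 893.0 = -172.8
Services balance = 870.3 - 897.2 = -26.9
Trade balance (goods + services) = -172.8 + (-26.9) = -199.7
Net primary income = 71.7 - 124.8 = -53.1
Net secondary income = 13.7
Current account = -199.7 + (-53.1) + 13.7 = -239.1
Financial account = -(-239.1 + 65.8) = 173.3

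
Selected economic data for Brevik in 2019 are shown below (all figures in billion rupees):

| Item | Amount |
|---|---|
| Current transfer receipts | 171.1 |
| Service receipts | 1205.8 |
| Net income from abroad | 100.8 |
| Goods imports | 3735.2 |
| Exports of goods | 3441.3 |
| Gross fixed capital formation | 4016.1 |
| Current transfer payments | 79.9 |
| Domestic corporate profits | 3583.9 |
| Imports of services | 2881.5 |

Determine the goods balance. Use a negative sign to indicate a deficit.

-293.9

Goods balance = 3441.3 - 3735.2 = -293.9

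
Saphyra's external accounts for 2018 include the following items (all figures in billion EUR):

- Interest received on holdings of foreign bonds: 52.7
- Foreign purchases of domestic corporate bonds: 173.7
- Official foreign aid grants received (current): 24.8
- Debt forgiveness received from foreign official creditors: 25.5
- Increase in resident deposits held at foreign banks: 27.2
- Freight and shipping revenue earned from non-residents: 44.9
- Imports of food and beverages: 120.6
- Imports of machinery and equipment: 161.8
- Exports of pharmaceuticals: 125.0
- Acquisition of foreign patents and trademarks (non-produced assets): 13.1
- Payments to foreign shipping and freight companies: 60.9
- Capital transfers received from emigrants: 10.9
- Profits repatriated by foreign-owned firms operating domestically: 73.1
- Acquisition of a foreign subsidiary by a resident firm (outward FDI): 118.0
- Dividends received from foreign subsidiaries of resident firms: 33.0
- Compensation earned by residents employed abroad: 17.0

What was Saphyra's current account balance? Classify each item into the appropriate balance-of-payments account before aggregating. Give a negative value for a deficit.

Goods: -161.8 + 125.0 - 120.6 = -157.4
Services: -60.9 + 44.9 = -16.0
Primary income: 33.0 - 73.1 + 17.0 + 52.7 = 29.6
Secondary income: 24.8
Current account = (-157.4) + (-16.0) + 29.6 + 24.8 = -119.0
(Excluded from the current account — financial account: foreign purchases of domestic corporate bonds 173.7, increase in resident deposits held at foreign banks 27.2, acquisition of a foreign subsidiary by a resident firm (outward FDI) 118.0; capital account: debt forgiveness received from foreign official creditors 25.5, acquisition of foreign patents and trademarks (non-produced assets) 13.1, capital transfers received from emigrants 10.9.)

-119.0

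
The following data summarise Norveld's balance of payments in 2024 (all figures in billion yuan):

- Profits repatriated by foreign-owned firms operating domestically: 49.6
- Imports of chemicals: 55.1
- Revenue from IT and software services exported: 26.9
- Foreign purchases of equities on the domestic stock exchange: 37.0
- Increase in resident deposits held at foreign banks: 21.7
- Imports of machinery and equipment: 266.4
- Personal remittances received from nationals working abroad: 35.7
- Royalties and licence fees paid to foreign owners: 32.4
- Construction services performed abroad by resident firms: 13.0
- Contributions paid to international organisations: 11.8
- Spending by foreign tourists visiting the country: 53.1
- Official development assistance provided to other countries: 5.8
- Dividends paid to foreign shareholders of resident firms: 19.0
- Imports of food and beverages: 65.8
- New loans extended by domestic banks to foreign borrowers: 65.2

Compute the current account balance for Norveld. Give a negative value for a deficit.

Goods: -65.8 - 266.4 - 55.1 = -387.3
Services: 26.9 + 53.1 + 13.0 - 32.4 = 60.6
Primary income: -49.6 - 19.0 = -68.6
Secondary income: 35.7 - 5.8 - 11.8 = 18.1
Current account = (-387.3) + 60.6 + (-68.6) + 18.1 = -377.2
(Excluded from the current account — financial account: foreign purchases of equities on the domestic stock exchange 37.0, increase in resident deposits held at foreign banks 21.7, new loans extended by domestic banks to foreign borrowers 65.2.)

-377.2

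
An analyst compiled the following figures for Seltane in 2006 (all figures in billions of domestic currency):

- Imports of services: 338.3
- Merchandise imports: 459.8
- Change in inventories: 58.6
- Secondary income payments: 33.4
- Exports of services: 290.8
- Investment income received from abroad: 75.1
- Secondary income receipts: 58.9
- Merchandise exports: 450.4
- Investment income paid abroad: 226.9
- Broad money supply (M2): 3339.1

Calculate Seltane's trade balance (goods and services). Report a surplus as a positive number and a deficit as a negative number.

-56.9

Goods balance = 450.4 - 459.8 = -9.4
Services balance = 290.8 - 338.3 = -47.5
Trade balance (goods + services) = -9.4 + (-47.5) = -56.9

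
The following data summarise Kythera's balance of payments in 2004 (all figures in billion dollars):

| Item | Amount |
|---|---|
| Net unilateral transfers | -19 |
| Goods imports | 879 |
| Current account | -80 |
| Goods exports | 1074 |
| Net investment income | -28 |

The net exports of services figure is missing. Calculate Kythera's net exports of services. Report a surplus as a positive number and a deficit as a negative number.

Current account = goods balance + services balance + net primary income + net secondary income
Sum of the known components = 148
Net exports of services = CA - (known components) = -80 - 148 = -228

-228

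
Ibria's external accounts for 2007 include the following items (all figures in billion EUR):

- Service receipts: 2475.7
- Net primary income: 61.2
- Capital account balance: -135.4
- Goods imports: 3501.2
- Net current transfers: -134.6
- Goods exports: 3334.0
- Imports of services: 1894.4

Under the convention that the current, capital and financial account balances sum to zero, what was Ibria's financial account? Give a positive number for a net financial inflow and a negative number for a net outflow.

-205.3

Goods balance = 3334.0 - 3501.2 = -167.2
Services balance = 2475.7 - 1894.4 = 581.3
Trade balance (goods + services) = -167.2 + 581.3 = 414.1
Net primary income = 61.2
Net secondary income = -134.6
Current account = 414.1 + 61.2 + (-134.6) = 340.7
Financial account = -(340.7 + (-135.4)) = -205.3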